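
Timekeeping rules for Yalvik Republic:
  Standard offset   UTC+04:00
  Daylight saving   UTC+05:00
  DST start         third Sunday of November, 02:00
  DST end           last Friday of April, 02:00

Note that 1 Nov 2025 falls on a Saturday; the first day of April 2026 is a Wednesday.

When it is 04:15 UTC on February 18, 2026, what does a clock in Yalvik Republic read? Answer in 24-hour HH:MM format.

1 November 2025 is a Saturday, so the first Sunday is November 2 and the third is November 16.
1 April 2026 is a Wednesday, so Fridays fall on 3, 10, 17, 24; the last is April 24.
At the standard offset (UTC+04:00), 04:15 UTC + 4h = 08:15 Yalvik Republic standard time.
The standard-time date in Yalvik Republic, February 18, 2026, falls between 16 November 2025 and 24 April 2026, so daylight saving is in effect and Yalvik Republic is at UTC+05:00.
04:15 UTC + 5h = 09:15 local.

09:15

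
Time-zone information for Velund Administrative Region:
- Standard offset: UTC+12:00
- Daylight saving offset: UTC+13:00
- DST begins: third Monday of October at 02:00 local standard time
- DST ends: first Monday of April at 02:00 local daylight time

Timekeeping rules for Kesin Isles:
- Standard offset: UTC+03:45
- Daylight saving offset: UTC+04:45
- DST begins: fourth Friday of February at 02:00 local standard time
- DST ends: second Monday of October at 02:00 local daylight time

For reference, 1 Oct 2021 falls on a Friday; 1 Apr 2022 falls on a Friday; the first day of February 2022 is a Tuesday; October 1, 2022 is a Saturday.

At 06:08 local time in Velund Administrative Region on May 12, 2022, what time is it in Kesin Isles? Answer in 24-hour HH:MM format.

22:53

1 October 2021 is a Friday, so the first Monday is October 4 and the third is October 18.
1 April 2022 is a Friday, so the first Monday is April 4.
May 12, 2022 is outside the daylight-saving period (18 October 2021 – 4 April 2022), so Velund Administrative Region is on standard time, UTC+12:00.
06:08 Velund Administrative Region − 12h = 18:08 UTC (rolling into the previous day, 11 May 2022).
1 February 2022 is a Tuesday, so the first Friday is February 4 and the fourth is February 25.
1 October 2022 is a Saturday, so the first Monday is October 3 and the second is October 10.
At the standard offset (UTC+03:45), 18:08 UTC + 3h45m = 21:53 Kesin Isles standard time.
Daylight saving runs 25 February – 10 October; the standard-time date in Kesin Isles, May 11, 2022, is inside that window, so Kesin Isles is at UTC+04:45.
18:08 UTC + 4h45m = 22:53 Kesin Isles.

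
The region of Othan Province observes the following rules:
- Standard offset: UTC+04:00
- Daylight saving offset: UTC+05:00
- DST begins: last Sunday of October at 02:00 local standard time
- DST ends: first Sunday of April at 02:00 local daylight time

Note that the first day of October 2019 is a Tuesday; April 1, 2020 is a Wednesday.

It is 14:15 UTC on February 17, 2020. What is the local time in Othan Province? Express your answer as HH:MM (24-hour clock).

1 October 2019 is a Tuesday, so Sundays fall on 6, 13, 20, 27; the last is October 27.
1 April 2020 is a Wednesday, so the first Sunday is April 5.
At the standard offset (UTC+04:00), 14:15 UTC + 4h = 18:15 Othan Province standard time.
The standard-time date in Othan Province, February 17, 2020, lies within the daylight-saving period (27 October 2019 – 5 April 2020), so Othan Province is on daylight time, UTC+05:00.
14:15 UTC + 5h = 19:15 local.

19:15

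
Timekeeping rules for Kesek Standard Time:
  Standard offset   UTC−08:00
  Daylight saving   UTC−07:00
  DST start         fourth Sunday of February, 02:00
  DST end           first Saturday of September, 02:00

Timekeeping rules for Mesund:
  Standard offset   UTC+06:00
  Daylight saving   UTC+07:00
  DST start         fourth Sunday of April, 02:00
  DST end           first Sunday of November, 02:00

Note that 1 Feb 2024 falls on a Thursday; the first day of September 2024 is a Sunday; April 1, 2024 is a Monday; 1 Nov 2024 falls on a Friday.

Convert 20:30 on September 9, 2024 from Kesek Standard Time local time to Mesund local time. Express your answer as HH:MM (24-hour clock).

11:30

1 February 2024 is a Thursday, so the first Sunday is February 4 and the fourth is February 25.
1 September 2024 is a Sunday, so the first Saturday is September 7.
September 9, 2024 is outside the daylight-saving period (25 February – 7 September), so Kesek Standard Time is on standard time, UTC−08:00.
20:30 Kesek Standard Time + 8h = 04:30 UTC (rolling into the next day, 10 September 2024).
1 April 2024 is a Monday, so the first Sunday is April 7 and the fourth is April 28.
1 November 2024 is a Friday, so the first Sunday is November 3.
At the standard offset (UTC+06:00), 04:30 UTC + 6h = 10:30 Mesund standard time.
Daylight saving runs 28 April – 3 November; the standard-time date in Mesund, September 10, 2024, is inside that window, so Mesund is at UTC+07:00.
04:30 UTC + 7h = 11:30 Mesund.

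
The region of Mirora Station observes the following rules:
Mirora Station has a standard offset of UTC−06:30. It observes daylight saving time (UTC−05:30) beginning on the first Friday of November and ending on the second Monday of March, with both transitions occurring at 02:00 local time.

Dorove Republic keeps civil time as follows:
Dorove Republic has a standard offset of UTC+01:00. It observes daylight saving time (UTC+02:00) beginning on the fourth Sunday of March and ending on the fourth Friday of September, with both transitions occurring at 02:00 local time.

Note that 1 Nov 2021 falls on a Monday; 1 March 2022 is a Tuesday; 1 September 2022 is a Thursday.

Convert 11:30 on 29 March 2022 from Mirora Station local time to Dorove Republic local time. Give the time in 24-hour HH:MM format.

1 November 2021 is a Monday, so the first Friday is November 5.
1 March 2022 is a Tuesday, so the first Monday is March 7 and the second is March 14.
Daylight saving runs 5 November 2021 – 14 March 2022; 29 March 2022 is outside that window, so Mirora Station is on standard time at UTC−06:30.
11:30 Mirora Station + 6h30m = 18:00 UTC.
1 March 2022 is a Tuesday, so the first Sunday is March 6 and the fourth is March 27.
1 September 2022 is a Thursday, so the first Friday is September 2 and the fourth is September 23.
At the standard offset (UTC+01:00), 18:00 UTC + 1h = 19:00 Dorove Republic standard time.
The standard-time date in Dorove Republic, 29 March 2022, falls between 27 March and 23 September, so daylight saving is in effect and Dorove Republic is at UTC+02:00.
18:00 UTC + 2h = 20:00 Dorove Republic.

20:00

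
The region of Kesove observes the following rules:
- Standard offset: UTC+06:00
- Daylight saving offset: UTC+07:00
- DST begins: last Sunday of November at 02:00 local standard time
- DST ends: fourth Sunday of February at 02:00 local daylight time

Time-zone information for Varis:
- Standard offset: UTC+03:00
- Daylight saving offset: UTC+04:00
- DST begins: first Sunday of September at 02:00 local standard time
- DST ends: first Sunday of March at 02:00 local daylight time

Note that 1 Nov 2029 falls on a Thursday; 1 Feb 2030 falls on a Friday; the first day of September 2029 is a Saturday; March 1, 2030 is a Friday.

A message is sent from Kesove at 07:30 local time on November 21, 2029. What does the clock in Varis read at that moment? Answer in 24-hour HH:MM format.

05:30

1 November 2029 is a Thursday, so Sundays fall on 4, 11, 18, 25; the last is November 25.
1 February 2030 is a Friday, so the first Sunday is February 3 and the fourth is February 24.
Daylight saving runs 25 November 2029 – 24 February 2030; November 21, 2029 is outside that window, so Kesove is on standard time at UTC+06:00.
07:30 Kesove − 6h = 01:30 UTC.
1 September 2029 is a Saturday, so the first Sunday is September 2.
1 March 2030 is a Friday, so the first Sunday is March 3.
At the standard offset (UTC+03:00), 01:30 UTC + 3h = 04:30 Varis standard time.
Daylight saving runs 2 September 2029 – 3 March 2030; the standard-time date in Varis, November 21, 2029, is inside that window, so Varis is at UTC+04:00.
01:30 UTC + 4h = 05:30 Varis.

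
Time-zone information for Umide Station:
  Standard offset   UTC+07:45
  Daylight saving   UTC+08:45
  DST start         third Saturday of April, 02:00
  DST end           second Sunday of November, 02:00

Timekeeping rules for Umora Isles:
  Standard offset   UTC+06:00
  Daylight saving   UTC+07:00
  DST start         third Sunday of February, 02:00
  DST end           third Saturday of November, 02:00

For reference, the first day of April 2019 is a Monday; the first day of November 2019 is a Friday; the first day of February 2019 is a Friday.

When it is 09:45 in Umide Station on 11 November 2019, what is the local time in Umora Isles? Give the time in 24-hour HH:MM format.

09:00

1 April 2019 is a Monday, so the first Saturday is April 6 and the third is April 20.
1 November 2019 is a Friday, so the first Sunday is November 3 and the second is November 10.
11 November 2019 does not fall between 20 April and 10 November, so daylight saving is not in effect and Umide Station is at UTC+07:45.
09:45 Umide Station − 7h45m = 02:00 UTC.
1 February 2019 is a Friday, so the first Sunday is February 3 and the third is February 17.
1 November 2019 is a Friday, so the first Saturday is November 2 and the third is November 16.
At the standard offset (UTC+06:00), 02:00 UTC + 6h = 08:00 Umora Isles standard time.
Daylight saving runs 17 February – 16 November; the standard-time date in Umora Isles, 11 November 2019, is inside that window, so Umora Isles is at UTC+07:00.
02:00 UTC + 7h = 09:00 Umora Isles.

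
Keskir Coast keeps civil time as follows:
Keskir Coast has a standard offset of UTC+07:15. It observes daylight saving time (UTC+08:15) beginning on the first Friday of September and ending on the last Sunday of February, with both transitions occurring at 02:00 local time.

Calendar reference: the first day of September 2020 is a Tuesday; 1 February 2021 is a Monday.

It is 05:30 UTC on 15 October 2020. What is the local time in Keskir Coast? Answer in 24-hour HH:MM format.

13:45

1 September 2020 is a Tuesday, so the first Friday is September 4.
1 February 2021 is a Monday, so Sundays fall on 7, 14, 21, 28; the last is February 28.
At the standard offset (UTC+07:15), 05:30 UTC + 7h15m = 12:45 Keskir Coast standard time.
Daylight saving runs 4 September 2020 – 28 February 2021; the standard-time date in Keskir Coast, 15 October 2020, is inside that window, so Keskir Coast is at UTC+08:15.
05:30 UTC + 8h15m = 13:45 local.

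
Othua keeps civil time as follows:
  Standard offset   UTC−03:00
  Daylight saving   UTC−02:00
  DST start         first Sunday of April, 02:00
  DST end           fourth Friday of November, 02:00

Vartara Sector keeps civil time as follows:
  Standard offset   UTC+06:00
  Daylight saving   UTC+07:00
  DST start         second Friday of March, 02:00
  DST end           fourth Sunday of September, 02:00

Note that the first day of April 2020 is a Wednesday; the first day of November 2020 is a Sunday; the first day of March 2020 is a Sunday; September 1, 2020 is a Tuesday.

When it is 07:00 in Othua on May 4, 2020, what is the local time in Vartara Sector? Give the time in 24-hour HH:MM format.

16:00

1 April 2020 is a Wednesday, so the first Sunday is April 5.
1 November 2020 is a Sunday, so the first Friday is November 6 and the fourth is November 27.
May 4, 2020 falls between 5 April and 27 November, so daylight saving is in effect and Othua is at UTC−02:00.
07:00 Othua + 2h = 09:00 UTC.
1 March 2020 is a Sunday, so the first Friday is March 6 and the second is March 13.
1 September 2020 is a Tuesday, so the first Sunday is September 6 and the fourth is September 27.
At the standard offset (UTC+06:00), 09:00 UTC + 6h = 15:00 Vartara Sector standard time.
The standard-time date in Vartara Sector, May 4, 2020, lies within the daylight-saving period (13 March – 27 September), so Vartara Sector is on daylight time, UTC+07:00.
09:00 UTC + 7h = 16:00 Vartara Sector.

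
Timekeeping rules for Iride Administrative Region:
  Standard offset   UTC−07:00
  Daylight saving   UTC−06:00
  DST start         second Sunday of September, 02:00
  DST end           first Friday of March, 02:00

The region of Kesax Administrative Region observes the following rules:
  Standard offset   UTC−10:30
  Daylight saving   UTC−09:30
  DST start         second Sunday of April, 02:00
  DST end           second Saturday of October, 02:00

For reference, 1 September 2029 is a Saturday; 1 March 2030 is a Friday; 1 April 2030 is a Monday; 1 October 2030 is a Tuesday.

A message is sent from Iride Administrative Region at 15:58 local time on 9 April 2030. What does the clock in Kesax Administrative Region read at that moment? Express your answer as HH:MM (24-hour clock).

1 September 2029 is a Saturday, so the first Sunday is September 2 and the second is September 9.
1 March 2030 is a Friday, so the first Friday is March 1.
Daylight saving runs 9 September 2029 – 1 March 2030; 9 April 2030 is outside that window, so Iride Administrative Region is on standard time at UTC−07:00.
15:58 Iride Administrative Region + 7h = 22:58 UTC.
1 April 2030 is a Monday, so the first Sunday is April 7 and the second is April 14.
1 October 2030 is a Tuesday, so the first Saturday is October 5 and the second is October 12.
At the standard offset (UTC−10:30), 22:58 UTC − 10h30m = 12:28 Kesax Administrative Region standard time.
The standard-time date in Kesax Administrative Region, 9 April 2030, is outside the daylight-saving period (14 April – 12 October), so Kesax Administrative Region is on standard time, UTC−10:30.
22:58 UTC − 10h30m = 12:28 Kesax Administrative Region.

12:28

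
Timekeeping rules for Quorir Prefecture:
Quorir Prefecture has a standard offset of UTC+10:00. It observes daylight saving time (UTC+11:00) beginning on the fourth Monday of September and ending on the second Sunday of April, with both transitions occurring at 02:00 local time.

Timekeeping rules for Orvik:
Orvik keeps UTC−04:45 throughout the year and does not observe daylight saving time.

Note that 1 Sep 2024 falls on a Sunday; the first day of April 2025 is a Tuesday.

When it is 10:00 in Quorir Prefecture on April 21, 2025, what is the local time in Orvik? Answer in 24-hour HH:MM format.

19:15

1 September 2024 is a Sunday, so the first Monday is September 2 and the fourth is September 23.
1 April 2025 is a Tuesday, so the first Sunday is April 6 and the second is April 13.
Daylight saving runs 23 September 2024 – 13 April 2025; April 21, 2025 is outside that window, so Quorir Prefecture is on standard time at UTC+10:00.
10:00 Quorir Prefecture − 10h = 00:00 UTC.
Orvik has no daylight saving, so its offset is UTC−04:45 year-round.
00:00 UTC − 4h45m = 19:15 Orvik (rolling into the previous day, 20 April 2025).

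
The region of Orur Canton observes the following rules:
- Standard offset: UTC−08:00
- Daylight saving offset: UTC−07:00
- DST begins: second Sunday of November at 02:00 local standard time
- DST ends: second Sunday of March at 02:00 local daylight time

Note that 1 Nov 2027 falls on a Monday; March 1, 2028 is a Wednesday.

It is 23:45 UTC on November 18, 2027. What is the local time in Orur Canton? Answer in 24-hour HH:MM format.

16:45

1 November 2027 is a Monday, so the first Sunday is November 7 and the second is November 14.
1 March 2028 is a Wednesday, so the first Sunday is March 5 and the second is March 12.
At the standard offset (UTC−08:00), 23:45 UTC − 8h = 15:45 Orur Canton standard time.
Daylight saving runs 14 November 2027 – 12 March 2028; the standard-time date in Orur Canton, November 18, 2027, is inside that window, so Orur Canton is at UTC−07:00.
23:45 UTC − 7h = 16:45 local.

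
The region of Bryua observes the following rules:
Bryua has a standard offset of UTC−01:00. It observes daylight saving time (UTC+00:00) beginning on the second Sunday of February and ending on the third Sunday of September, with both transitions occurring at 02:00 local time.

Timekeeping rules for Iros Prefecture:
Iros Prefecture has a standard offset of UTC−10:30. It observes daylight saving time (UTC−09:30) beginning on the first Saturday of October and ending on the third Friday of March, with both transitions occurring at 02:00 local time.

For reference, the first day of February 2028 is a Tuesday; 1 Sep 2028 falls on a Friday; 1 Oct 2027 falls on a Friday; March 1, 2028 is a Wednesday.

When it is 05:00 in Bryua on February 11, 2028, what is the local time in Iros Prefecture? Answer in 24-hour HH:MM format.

1 February 2028 is a Tuesday, so the first Sunday is February 6 and the second is February 13.
1 September 2028 is a Friday, so the first Sunday is September 3 and the third is September 17.
February 11, 2028 does not fall between 13 February and 17 September, so daylight saving is not in effect and Bryua is at UTC−01:00.
05:00 Bryua + 1h = 06:00 UTC.
1 October 2027 is a Friday, so the first Saturday is October 2.
1 March 2028 is a Wednesday, so the first Friday is March 3 and the third is March 17.
At the standard offset (UTC−10:30), 06:00 UTC − 10h30m = 19:30 Iros Prefecture standard time (rolling into the previous day, 10 February 2028).
Daylight saving runs 2 October 2027 – 17 March 2028; the standard-time date in Iros Prefecture, February 10, 2028, is inside that window, so Iros Prefecture is at UTC−09:30.
06:00 UTC − 9h30m = 20:30 Iros Prefecture (rolling into the previous day, 10 February 2028).

20:30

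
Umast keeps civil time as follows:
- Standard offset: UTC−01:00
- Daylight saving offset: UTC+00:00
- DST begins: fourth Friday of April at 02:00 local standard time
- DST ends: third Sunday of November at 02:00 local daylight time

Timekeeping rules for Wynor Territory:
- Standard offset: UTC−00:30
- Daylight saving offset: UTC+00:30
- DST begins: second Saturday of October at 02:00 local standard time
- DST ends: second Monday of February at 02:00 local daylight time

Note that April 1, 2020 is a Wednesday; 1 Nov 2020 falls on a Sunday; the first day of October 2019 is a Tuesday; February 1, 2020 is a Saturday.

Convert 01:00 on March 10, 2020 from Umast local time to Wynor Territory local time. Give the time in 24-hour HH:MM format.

01:30

1 April 2020 is a Wednesday, so the first Friday is April 3 and the fourth is April 24.
1 November 2020 is a Sunday, so the first Sunday is November 1 and the third is November 15.
March 10, 2020 does not fall between 24 April and 15 November, so daylight saving is not in effect and Umast is at UTC−01:00.
01:00 Umast + 1h = 02:00 UTC.
1 October 2019 is a Tuesday, so the first Saturday is October 5 and the second is October 12.
1 February 2020 is a Saturday, so the first Monday is February 3 and the second is February 10.
At the standard offset (UTC−00:30), 02:00 UTC − 0h30m = 01:30 Wynor Territory standard time.
Daylight saving runs 12 October 2019 – 10 February 2020; the standard-time date in Wynor Territory, March 10, 2020, is outside that window, so Wynor Territory is on standard time at UTC−00:30.
02:00 UTC − 0h30m = 01:30 Wynor Territory.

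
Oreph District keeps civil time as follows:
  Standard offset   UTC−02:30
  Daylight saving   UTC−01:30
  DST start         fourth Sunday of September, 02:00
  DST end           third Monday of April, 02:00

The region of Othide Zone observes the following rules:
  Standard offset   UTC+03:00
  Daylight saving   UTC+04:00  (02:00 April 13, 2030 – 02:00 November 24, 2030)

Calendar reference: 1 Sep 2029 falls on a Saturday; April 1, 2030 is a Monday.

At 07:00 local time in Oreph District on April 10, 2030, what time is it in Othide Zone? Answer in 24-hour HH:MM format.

11:30

1 September 2029 is a Saturday, so the first Sunday is September 2 and the fourth is September 23.
1 April 2030 is a Monday, so the first Monday is April 1 and the third is April 15.
April 10, 2030 falls between 23 September 2029 and 15 April 2030, so daylight saving is in effect and Oreph District is at UTC−01:30.
07:00 Oreph District + 1h30m = 08:30 UTC.
At the standard offset (UTC+03:00), 08:30 UTC + 3h = 11:30 Othide Zone standard time.
The standard-time date in Othide Zone, April 10, 2030, does not fall between 13 April and 24 November, so daylight saving is not in effect and Othide Zone is at UTC+03:00.
08:30 UTC + 3h = 11:30 Othide Zone.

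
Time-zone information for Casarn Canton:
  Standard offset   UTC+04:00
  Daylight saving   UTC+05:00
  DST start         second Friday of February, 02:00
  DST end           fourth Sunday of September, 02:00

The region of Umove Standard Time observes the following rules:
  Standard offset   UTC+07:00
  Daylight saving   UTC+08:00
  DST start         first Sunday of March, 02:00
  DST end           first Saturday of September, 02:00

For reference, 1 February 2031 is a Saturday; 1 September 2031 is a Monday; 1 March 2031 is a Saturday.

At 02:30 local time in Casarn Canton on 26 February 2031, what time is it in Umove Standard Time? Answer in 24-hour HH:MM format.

04:30

1 February 2031 is a Saturday, so the first Friday is February 7 and the second is February 14.
1 September 2031 is a Monday, so the first Sunday is September 7 and the fourth is September 28.
Daylight saving runs 14 February – 28 September; 26 February 2031 is inside that window, so Casarn Canton is at UTC+05:00.
02:30 Casarn Canton − 5h = 21:30 UTC (rolling into the previous day, 25 February 2031).
1 March 2031 is a Saturday, so the first Sunday is March 2.
1 September 2031 is a Monday, so the first Saturday is September 6.
At the standard offset (UTC+07:00), 21:30 UTC + 7h = 04:30 Umove Standard Time standard time (rolling into the next day, 26 February 2031).
Daylight saving runs 2 March – 6 September; the standard-time date in Umove Standard Time, 26 February 2031, is outside that window, so Umove Standard Time is on standard time at UTC+07:00.
21:30 UTC + 7h = 04:30 Umove Standard Time (rolling into the next day, 26 February 2031).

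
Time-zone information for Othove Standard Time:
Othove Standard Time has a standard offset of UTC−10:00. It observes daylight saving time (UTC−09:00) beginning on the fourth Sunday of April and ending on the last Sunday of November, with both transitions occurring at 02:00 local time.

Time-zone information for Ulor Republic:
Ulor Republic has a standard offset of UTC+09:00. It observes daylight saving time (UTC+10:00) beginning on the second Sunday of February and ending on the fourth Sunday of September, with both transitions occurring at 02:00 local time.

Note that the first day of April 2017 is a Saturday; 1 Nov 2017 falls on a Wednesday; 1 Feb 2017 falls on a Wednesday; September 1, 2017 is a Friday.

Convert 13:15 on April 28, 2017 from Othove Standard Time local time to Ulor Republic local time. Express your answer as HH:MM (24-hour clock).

1 April 2017 is a Saturday, so the first Sunday is April 2 and the fourth is April 23.
1 November 2017 is a Wednesday, so Sundays fall on 5, 12, 19, 26; the last is November 26.
April 28, 2017 lies within the daylight-saving period (23 April – 26 November), so Othove Standard Time is on daylight time, UTC−09:00.
13:15 Othove Standard Time + 9h = 22:15 UTC.
1 February 2017 is a Wednesday, so the first Sunday is February 5 and the second is February 12.
1 September 2017 is a Friday, so the first Sunday is September 3 and the fourth is September 24.
At the standard offset (UTC+09:00), 22:15 UTC + 9h = 07:15 Ulor Republic standard time (rolling into the next day, 29 April 2017).
The standard-time date in Ulor Republic, April 29, 2017, lies within the daylight-saving period (12 February – 24 September), so Ulor Republic is on daylight time, UTC+10:00.
22:15 UTC + 10h = 08:15 Ulor Republic (rolling into the next day, 29 April 2017).

08:15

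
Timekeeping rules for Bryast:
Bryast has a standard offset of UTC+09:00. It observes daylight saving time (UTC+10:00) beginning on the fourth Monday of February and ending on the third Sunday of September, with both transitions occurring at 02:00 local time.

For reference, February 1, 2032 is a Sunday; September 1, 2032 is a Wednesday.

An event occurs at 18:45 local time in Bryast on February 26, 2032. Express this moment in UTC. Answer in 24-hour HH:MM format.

1 February 2032 is a Sunday, so the first Monday is February 2 and the fourth is February 23.
1 September 2032 is a Wednesday, so the first Sunday is September 5 and the third is September 19.
February 26, 2032 lies within the daylight-saving period (23 February – 19 September), so Bryast is on daylight time, UTC+10:00.
18:45 local − 10h = 08:45 UTC.

08:45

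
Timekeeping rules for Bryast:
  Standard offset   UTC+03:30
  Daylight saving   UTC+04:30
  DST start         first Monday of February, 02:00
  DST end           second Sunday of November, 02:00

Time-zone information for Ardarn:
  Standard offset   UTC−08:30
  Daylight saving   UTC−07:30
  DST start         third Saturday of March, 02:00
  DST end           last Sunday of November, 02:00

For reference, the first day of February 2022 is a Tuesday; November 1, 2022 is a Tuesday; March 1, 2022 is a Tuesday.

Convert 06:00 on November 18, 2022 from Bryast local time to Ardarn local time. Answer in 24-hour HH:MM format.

19:00

1 February 2022 is a Tuesday, so the first Monday is February 7.
1 November 2022 is a Tuesday, so the first Sunday is November 6 and the second is November 13.
November 18, 2022 does not fall between 7 February and 13 November, so daylight saving is not in effect and Bryast is at UTC+03:30.
06:00 Bryast − 3h30m = 02:30 UTC.
1 March 2022 is a Tuesday, so the first Saturday is March 5 and the third is March 19.
1 November 2022 is a Tuesday, so Sundays fall on 6, 13, 20, 27; the last is November 27.
At the standard offset (UTC−08:30), 02:30 UTC − 8h30m = 18:00 Ardarn standard time (rolling into the previous day, 17 November 2022).
The standard-time date in Ardarn, November 17, 2022, lies within the daylight-saving period (19 March – 27 November), so Ardarn is on daylight time, UTC−07:30.
02:30 UTC − 7h30m = 19:00 Ardarn (rolling into the previous day, 17 November 2022).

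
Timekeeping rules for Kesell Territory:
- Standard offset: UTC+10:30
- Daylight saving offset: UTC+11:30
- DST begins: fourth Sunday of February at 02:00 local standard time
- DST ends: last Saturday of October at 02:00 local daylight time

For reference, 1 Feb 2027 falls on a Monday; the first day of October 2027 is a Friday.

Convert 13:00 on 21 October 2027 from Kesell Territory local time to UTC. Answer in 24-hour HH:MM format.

1 February 2027 is a Monday, so the first Sunday is February 7 and the fourth is February 28.
1 October 2027 is a Friday, so Saturdays fall on 2, 9, 16, 23, 30; the last is October 30.
Daylight saving runs 28 February – 30 October; 21 October 2027 is inside that window, so Kesell Territory is at UTC+11:30.
13:00 local − 11h30m = 01:30 UTC.

01:30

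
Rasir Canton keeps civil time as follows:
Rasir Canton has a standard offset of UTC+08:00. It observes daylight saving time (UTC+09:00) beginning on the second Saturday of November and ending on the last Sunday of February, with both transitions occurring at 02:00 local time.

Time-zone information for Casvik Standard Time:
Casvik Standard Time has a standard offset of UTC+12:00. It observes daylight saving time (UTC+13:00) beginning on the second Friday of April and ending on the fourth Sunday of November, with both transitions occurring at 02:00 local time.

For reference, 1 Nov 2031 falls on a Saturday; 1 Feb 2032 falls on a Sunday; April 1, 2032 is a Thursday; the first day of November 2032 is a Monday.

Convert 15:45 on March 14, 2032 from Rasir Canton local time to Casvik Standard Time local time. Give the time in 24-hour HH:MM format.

19:45

1 November 2031 is a Saturday, so the first Saturday is November 1 and the second is November 8.
1 February 2032 is a Sunday, so Sundays fall on 1, 8, 15, 22, 29; the last is February 29.
March 14, 2032 is outside the daylight-saving period (8 November 2031 – 29 February 2032), so Rasir Canton is on standard time, UTC+08:00.
15:45 Rasir Canton − 8h = 07:45 UTC.
1 April 2032 is a Thursday, so the first Friday is April 2 and the second is April 9.
1 November 2032 is a Monday, so the first Sunday is November 7 and the fourth is November 28.
At the standard offset (UTC+12:00), 07:45 UTC + 12h = 19:45 Casvik Standard Time standard time.
The standard-time date in Casvik Standard Time, March 14, 2032, does not fall between 9 April and 28 November, so daylight saving is not in effect and Casvik Standard Time is at UTC+12:00.
07:45 UTC + 12h = 19:45 Casvik Standard Time.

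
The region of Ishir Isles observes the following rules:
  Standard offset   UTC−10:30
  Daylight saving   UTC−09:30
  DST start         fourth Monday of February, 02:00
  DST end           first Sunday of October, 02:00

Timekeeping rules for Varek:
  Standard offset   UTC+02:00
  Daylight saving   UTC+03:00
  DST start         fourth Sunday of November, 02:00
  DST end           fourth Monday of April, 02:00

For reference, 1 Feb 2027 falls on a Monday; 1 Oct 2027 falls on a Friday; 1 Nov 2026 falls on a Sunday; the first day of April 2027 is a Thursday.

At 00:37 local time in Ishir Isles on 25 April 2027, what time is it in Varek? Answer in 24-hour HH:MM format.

13:07

1 February 2027 is a Monday, so the first Monday is February 1 and the fourth is February 22.
1 October 2027 is a Friday, so the first Sunday is October 3.
Daylight saving runs 22 February – 3 October; 25 April 2027 is inside that window, so Ishir Isles is at UTC−09:30.
00:37 Ishir Isles + 9h30m = 10:07 UTC.
1 November 2026 is a Sunday, so the first Sunday is November 1 and the fourth is November 22.
1 April 2027 is a Thursday, so the first Monday is April 5 and the fourth is April 26.
At the standard offset (UTC+02:00), 10:07 UTC + 2h = 12:07 Varek standard time.
The standard-time date in Varek, 25 April 2027, lies within the daylight-saving period (22 November 2026 – 26 April 2027), so Varek is on daylight time, UTC+03:00.
10:07 UTC + 3h = 13:07 Varek.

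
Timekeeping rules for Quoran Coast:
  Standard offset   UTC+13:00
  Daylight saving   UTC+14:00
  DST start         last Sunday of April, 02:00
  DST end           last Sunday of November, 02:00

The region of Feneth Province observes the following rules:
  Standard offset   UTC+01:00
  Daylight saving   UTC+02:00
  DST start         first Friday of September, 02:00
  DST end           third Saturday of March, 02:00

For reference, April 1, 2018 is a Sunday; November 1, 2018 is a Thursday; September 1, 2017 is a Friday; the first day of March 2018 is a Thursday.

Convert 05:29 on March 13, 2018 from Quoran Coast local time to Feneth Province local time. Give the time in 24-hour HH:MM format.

1 April 2018 is a Sunday, so Sundays fall on 1, 8, 15, 22, 29; the last is April 29.
1 November 2018 is a Thursday, so Sundays fall on 4, 11, 18, 25; the last is November 25.
March 13, 2018 is outside the daylight-saving period (29 April – 25 November), so Quoran Coast is on standard time, UTC+13:00.
05:29 Quoran Coast − 13h = 16:29 UTC (rolling into the previous day, 12 March 2018).
1 September 2017 is a Friday, so the first Friday is September 1.
1 March 2018 is a Thursday, so the first Saturday is March 3 and the third is March 17.
At the standard offset (UTC+01:00), 16:29 UTC + 1h = 17:29 Feneth Province standard time.
The standard-time date in Feneth Province, March 12, 2018, lies within the daylight-saving period (1 September 2017 – 17 March 2018), so Feneth Province is on daylight time, UTC+02:00.
16:29 UTC + 2h = 18:29 Feneth Province.

18:29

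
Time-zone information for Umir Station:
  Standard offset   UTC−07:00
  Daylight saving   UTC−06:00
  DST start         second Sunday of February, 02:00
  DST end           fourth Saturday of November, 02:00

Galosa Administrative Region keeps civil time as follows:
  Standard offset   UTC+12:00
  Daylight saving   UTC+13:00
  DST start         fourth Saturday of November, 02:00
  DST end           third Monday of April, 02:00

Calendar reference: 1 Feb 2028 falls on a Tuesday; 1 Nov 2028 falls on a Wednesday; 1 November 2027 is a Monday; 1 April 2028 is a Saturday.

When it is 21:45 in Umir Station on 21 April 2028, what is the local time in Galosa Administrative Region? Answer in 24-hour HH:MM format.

1 February 2028 is a Tuesday, so the first Sunday is February 6 and the second is February 13.
1 November 2028 is a Wednesday, so the first Saturday is November 4 and the fourth is November 25.
Daylight saving runs 13 February – 25 November; 21 April 2028 is inside that window, so Umir Station is at UTC−06:00.
21:45 Umir Station + 6h = 03:45 UTC (rolling into the next day, 22 April 2028).
1 November 2027 is a Monday, so the first Saturday is November 6 and the fourth is November 27.
1 April 2028 is a Saturday, so the first Monday is April 3 and the third is April 17.
At the standard offset (UTC+12:00), 03:45 UTC + 12h = 15:45 Galosa Administrative Region standard time.
Daylight saving runs 27 November 2027 – 17 April 2028; the standard-time date in Galosa Administrative Region, 22 April 2028, is outside that window, so Galosa Administrative Region is on standard time at UTC+12:00.
03:45 UTC + 12h = 15:45 Galosa Administrative Region.

15:45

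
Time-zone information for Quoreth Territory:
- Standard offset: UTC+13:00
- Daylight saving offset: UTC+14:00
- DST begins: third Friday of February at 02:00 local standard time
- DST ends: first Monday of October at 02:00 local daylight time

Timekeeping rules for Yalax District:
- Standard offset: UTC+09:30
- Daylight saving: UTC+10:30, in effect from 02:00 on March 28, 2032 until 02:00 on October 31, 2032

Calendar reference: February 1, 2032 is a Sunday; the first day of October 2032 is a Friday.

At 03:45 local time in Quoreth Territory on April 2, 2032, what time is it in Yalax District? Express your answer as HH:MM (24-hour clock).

1 February 2032 is a Sunday, so the first Friday is February 6 and the third is February 20.
1 October 2032 is a Friday, so the first Monday is October 4.
Daylight saving runs 20 February – 4 October; April 2, 2032 is inside that window, so Quoreth Territory is at UTC+14:00.
03:45 Quoreth Territory − 14h = 13:45 UTC (rolling into the previous day, 1 April 2032).
At the standard offset (UTC+09:30), 13:45 UTC + 9h30m = 23:15 Yalax District standard time.
The standard-time date in Yalax District, April 1, 2032, falls between 28 March and 31 October, so daylight saving is in effect and Yalax District is at UTC+10:30.
13:45 UTC + 10h30m = 00:15 Yalax District (rolling into the next day, 2 April 2032).

00:15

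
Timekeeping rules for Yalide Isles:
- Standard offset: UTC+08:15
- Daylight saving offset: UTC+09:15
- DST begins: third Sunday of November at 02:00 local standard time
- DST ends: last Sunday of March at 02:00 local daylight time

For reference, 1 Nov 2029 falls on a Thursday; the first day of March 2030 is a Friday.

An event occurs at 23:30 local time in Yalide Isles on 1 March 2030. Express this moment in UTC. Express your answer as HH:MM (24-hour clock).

14:15

1 November 2029 is a Thursday, so the first Sunday is November 4 and the third is November 18.
1 March 2030 is a Friday, so Sundays fall on 3, 10, 17, 24, 31; the last is March 31.
1 March 2030 lies within the daylight-saving period (18 November 2029 – 31 March 2030), so Yalide Isles is on daylight time, UTC+09:15.
23:30 local − 9h15m = 14:15 UTC.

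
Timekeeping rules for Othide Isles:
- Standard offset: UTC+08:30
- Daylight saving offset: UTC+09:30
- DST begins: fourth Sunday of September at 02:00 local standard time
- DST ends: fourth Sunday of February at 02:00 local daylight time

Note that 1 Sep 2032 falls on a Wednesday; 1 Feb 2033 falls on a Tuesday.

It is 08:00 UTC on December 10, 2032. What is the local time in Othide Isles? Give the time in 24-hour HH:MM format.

17:30

1 September 2032 is a Wednesday, so the first Sunday is September 5 and the fourth is September 26.
1 February 2033 is a Tuesday, so the first Sunday is February 6 and the fourth is February 27.
At the standard offset (UTC+08:30), 08:00 UTC + 8h30m = 16:30 Othide Isles standard time.
Daylight saving runs 26 September 2032 – 27 February 2033; the standard-time date in Othide Isles, December 10, 2032, is inside that window, so Othide Isles is at UTC+09:30.
08:00 UTC + 9h30m = 17:30 local.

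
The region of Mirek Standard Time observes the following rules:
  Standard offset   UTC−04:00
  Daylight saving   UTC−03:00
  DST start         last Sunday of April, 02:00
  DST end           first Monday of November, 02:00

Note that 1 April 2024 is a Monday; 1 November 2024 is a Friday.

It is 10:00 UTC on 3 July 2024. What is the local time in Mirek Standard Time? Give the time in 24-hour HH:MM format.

1 April 2024 is a Monday, so Sundays fall on 7, 14, 21, 28; the last is April 28.
1 November 2024 is a Friday, so the first Monday is November 4.
At the standard offset (UTC−04:00), 10:00 UTC − 4h = 06:00 Mirek Standard Time standard time.
Daylight saving runs 28 April – 4 November; the standard-time date in Mirek Standard Time, 3 July 2024, is inside that window, so Mirek Standard Time is at UTC−03:00.
10:00 UTC − 3h = 07:00 local.

07:00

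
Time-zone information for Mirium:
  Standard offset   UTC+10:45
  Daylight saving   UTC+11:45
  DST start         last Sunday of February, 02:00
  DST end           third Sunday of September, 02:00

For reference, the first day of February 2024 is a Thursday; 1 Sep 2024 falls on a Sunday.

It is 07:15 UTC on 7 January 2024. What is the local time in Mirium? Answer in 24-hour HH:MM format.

1 February 2024 is a Thursday, so Sundays fall on 4, 11, 18, 25; the last is February 25.
1 September 2024 is a Sunday, so the first Sunday is September 1 and the third is September 15.
At the standard offset (UTC+10:45), 07:15 UTC + 10h45m = 18:00 Mirium standard time.
The standard-time date in Mirium, 7 January 2024, is outside the daylight-saving period (25 February – 15 September), so Mirium is on standard time, UTC+10:45.
07:15 UTC + 10h45m = 18:00 local.

18:00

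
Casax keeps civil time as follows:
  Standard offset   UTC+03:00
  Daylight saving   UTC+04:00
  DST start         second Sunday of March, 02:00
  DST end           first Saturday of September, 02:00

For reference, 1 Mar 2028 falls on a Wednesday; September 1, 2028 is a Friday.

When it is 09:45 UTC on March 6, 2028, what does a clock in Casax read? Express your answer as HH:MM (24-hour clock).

1 March 2028 is a Wednesday, so the first Sunday is March 5 and the second is March 12.
1 September 2028 is a Friday, so the first Saturday is September 2.
At the standard offset (UTC+03:00), 09:45 UTC + 3h = 12:45 Casax standard time.
The standard-time date in Casax, March 6, 2028, does not fall between 12 March and 2 September, so daylight saving is not in effect and Casax is at UTC+03:00.
09:45 UTC + 3h = 12:45 local.

12:45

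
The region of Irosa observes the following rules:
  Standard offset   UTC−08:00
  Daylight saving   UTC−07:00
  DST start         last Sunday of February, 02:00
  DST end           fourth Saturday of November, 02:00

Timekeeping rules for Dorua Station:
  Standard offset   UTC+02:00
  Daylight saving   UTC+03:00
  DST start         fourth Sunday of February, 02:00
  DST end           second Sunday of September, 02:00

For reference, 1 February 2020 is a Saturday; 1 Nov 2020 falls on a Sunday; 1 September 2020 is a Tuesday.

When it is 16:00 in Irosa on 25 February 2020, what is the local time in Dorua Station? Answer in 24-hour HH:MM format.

1 February 2020 is a Saturday, so Sundays fall on 2, 9, 16, 23; the last is February 23.
1 November 2020 is a Sunday, so the first Saturday is November 7 and the fourth is November 28.
Daylight saving runs 23 February – 28 November; 25 February 2020 is inside that window, so Irosa is at UTC−07:00.
16:00 Irosa + 7h = 23:00 UTC.
1 February 2020 is a Saturday, so the first Sunday is February 2 and the fourth is February 23.
1 September 2020 is a Tuesday, so the first Sunday is September 6 and the second is September 13.
At the standard offset (UTC+02:00), 23:00 UTC + 2h = 01:00 Dorua Station standard time (rolling into the next day, 26 February 2020).
The standard-time date in Dorua Station, 26 February 2020, falls between 23 February and 13 September, so daylight saving is in effect and Dorua Station is at UTC+03:00.
23:00 UTC + 3h = 02:00 Dorua Station (rolling into the next day, 26 February 2020).

02:00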